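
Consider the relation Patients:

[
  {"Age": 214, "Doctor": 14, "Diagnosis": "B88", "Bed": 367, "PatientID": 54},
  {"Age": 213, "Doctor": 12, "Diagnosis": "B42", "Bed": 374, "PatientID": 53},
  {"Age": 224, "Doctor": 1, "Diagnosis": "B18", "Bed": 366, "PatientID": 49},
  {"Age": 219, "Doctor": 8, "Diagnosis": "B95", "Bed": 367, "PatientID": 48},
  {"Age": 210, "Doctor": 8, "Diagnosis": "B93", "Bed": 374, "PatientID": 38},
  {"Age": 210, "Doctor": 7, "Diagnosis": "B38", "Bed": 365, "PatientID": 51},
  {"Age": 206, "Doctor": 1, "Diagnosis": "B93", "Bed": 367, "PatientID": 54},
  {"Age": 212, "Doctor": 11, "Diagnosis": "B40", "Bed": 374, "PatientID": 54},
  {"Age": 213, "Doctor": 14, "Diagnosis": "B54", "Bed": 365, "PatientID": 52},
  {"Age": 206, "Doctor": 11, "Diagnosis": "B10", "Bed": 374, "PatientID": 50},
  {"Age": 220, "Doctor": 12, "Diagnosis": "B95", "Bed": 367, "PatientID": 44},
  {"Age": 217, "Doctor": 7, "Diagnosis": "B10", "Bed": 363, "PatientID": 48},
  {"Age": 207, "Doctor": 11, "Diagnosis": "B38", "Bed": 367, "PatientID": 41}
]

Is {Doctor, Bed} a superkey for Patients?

Two distinct rows share (Doctor=11, Bed=374), so {Doctor, Bed} does not determine every attribute — not a superkey.

No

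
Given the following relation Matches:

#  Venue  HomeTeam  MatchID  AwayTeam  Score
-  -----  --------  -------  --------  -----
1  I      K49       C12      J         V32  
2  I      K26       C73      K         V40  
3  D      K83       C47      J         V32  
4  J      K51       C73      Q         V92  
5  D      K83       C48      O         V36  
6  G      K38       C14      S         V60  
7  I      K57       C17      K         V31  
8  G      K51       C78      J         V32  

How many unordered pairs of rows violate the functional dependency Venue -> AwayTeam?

Venue=I: violating pairs (1,2), (1,7) — 2 pairs.
Venue=D: violating pairs (3,5) — 1 pair.
Venue=G: violating pairs (6,8) — 1 pair.

4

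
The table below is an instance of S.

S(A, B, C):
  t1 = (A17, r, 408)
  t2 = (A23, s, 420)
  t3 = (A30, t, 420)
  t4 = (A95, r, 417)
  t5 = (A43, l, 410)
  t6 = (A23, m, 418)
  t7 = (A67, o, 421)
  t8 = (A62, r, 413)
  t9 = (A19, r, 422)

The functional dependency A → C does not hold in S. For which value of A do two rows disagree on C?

A23

A=A17: row 1 → C = 408 ✓
A=A23: rows 2, 6 → C takes values {420, 418} — violation
A=A30: row 3 → C = 420 ✓
A=A95: row 4 → C = 417 ✓
A=A43: row 5 → C = 410 ✓
A=A67: row 7 → C = 421 ✓
A=A62: row 8 → C = 413 ✓
A=A19: row 9 → C = 422 ✓
The only A value with inconsistent C is A=A23.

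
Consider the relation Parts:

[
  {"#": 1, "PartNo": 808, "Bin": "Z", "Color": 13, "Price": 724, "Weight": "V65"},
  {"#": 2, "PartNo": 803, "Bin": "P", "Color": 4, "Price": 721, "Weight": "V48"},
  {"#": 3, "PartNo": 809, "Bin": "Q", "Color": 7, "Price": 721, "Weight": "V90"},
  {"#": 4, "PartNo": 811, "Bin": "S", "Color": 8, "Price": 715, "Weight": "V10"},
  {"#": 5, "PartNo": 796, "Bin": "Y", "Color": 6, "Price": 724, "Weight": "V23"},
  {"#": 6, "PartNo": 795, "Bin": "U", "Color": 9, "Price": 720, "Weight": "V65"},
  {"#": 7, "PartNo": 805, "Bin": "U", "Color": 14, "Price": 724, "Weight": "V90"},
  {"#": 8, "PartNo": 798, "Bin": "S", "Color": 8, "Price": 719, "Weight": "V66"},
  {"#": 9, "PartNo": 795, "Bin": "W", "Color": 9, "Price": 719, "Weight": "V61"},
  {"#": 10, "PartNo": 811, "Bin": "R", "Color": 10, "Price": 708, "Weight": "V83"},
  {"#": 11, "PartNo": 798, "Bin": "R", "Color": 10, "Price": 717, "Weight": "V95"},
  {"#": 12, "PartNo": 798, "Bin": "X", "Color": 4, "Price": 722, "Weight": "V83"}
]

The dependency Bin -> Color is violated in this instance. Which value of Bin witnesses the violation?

U

Bin=Z: row 1 → Color = 13 ✓
Bin=P: row 2 → Color = 4 ✓
Bin=Q: row 3 → Color = 7 ✓
Bin=S: rows 4, 8 → Color = 8, 8 ✓
Bin=Y: row 5 → Color = 6 ✓
Bin=U: rows 6, 7 → Color takes values {9, 14} — violation
Bin=W: row 9 → Color = 9 ✓
Bin=R: rows 10, 11 → Color = 10, 10 ✓
Bin=X: row 12 → Color = 4 ✓
The only Bin value with inconsistent Color is Bin=U.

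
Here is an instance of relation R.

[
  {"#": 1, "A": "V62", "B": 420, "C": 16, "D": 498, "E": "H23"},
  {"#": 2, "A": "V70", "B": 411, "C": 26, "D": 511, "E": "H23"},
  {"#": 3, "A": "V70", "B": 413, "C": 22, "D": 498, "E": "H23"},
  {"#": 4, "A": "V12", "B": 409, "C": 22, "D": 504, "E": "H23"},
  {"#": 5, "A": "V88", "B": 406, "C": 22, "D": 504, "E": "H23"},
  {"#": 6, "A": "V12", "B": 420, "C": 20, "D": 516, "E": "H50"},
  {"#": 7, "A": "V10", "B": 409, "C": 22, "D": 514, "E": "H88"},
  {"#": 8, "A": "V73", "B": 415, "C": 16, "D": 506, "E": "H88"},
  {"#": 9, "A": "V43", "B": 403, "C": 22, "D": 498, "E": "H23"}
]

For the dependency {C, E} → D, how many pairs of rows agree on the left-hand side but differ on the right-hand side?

(C=22, E=H23): violating pairs (3,4), (3,5), (4,9), (5,9) — 4 pairs.

4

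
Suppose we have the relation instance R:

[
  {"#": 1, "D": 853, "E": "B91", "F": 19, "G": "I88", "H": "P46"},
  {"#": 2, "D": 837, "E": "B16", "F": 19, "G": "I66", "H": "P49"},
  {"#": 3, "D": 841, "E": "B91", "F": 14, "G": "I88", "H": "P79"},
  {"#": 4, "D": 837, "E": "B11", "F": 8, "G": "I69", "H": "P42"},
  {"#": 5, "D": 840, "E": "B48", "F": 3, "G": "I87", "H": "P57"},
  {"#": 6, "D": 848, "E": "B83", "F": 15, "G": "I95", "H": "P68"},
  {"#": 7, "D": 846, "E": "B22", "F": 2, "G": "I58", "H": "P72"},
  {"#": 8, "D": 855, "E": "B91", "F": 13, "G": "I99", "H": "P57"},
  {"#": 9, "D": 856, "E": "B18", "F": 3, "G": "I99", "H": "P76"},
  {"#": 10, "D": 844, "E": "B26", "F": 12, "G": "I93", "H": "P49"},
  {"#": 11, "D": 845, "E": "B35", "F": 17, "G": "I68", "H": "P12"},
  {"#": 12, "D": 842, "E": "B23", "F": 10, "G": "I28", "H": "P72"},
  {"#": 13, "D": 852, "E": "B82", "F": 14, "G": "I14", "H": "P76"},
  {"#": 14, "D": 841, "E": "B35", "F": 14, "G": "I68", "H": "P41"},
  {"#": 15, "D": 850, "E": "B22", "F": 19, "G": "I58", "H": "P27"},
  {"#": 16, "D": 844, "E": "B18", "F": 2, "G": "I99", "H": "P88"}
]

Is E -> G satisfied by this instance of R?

No

E=B91: rows 1, 3, 8 → G takes values {I88, I99} — violation
E=B16: row 2 → G = I66 ✓
E=B11: row 4 → G = I69 ✓
E=B48: row 5 → G = I87 ✓
E=B83: row 6 → G = I95 ✓
E=B22: rows 7, 15 → G = I58, I58 ✓
E=B18: rows 9, 16 → G = I99, I99 ✓
E=B26: row 10 → G = I93 ✓
E=B35: rows 11, 14 → G = I68, I68 ✓
E=B23: row 12 → G = I28 ✓
E=B82: row 13 → G = I14 ✓
Two rows agree on E but differ on G, so E -> G does not hold.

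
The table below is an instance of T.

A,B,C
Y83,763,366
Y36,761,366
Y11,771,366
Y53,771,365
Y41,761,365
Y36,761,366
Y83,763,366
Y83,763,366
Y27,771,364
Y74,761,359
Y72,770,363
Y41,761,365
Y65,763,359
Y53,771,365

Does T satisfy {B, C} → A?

Yes

(B=763, C=366): 3 rows → A = Y83, Y83, Y83 ✓
(B=761, C=366): 2 rows → A = Y36, Y36 ✓
(B=771, C=366): 1 row → A = Y11 ✓
(B=771, C=365): 2 rows → A = Y53, Y53 ✓
(B=761, C=365): 2 rows → A = Y41, Y41 ✓
(B=771, C=364): 1 row → A = Y27 ✓
(B=761, C=359): 1 row → A = Y74 ✓
(B=770, C=363): 1 row → A = Y72 ✓
(B=763, C=359): 1 row → A = Y65 ✓
Every {B, C} value is associated with a single A value, so {B, C} → A holds.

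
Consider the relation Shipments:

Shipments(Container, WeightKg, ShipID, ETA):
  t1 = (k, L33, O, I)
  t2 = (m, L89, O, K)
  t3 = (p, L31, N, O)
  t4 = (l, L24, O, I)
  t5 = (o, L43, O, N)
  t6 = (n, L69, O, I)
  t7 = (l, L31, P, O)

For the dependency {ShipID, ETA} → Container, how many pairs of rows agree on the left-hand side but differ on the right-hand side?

(ShipID=O, ETA=I): violating pairs (1,4), (1,6), (4,6) — 3 pairs.

3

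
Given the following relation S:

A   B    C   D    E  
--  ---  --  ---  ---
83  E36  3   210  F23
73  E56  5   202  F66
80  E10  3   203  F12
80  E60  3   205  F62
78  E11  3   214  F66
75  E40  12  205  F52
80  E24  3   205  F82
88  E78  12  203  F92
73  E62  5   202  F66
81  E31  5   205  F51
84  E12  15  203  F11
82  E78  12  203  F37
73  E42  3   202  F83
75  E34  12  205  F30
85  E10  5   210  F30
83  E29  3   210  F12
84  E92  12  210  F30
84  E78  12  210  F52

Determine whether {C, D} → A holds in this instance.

(C=3, D=210): 2 rows → A = 83, 83 ✓
(C=5, D=202): 2 rows → A = 73, 73 ✓
(C=3, D=203): 1 row → A = 80 ✓
(C=3, D=205): 2 rows → A = 80, 80 ✓
(C=3, D=214): 1 row → A = 78 ✓
(C=12, D=205): 2 rows → A = 75, 75 ✓
(C=12, D=203): 2 rows → A takes values {88, 82} — violation
(C=5, D=205): 1 row → A = 81 ✓
(C=15, D=203): 1 row → A = 84 ✓
(C=3, D=202): 1 row → A = 73 ✓
(C=5, D=210): 1 row → A = 85 ✓
(C=12, D=210): 2 rows → A = 84, 84 ✓
Two rows agree on {C, D} but differ on A, so {C, D} → A does not hold.

No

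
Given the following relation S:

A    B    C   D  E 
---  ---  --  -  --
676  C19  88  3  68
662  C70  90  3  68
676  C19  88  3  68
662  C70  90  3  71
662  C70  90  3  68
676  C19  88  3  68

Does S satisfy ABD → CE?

(A=676, B=C19, D=3): 3 rows → {C,E} = (88, 68), (88, 68), (88, 68) ✓
(A=662, B=C70, D=3): 3 rows → {C,E} takes values {(90, 68), (90, 71)} — violation
Two rows agree on ABD but differ on CE, so ABD → CE does not hold.

No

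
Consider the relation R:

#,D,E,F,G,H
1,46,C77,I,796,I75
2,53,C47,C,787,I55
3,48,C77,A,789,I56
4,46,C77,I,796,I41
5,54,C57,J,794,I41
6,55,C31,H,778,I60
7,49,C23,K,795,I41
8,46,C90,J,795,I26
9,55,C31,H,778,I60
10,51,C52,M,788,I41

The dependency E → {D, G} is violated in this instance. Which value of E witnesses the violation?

C77

E=C77: rows 1, 3, 4 → {D,G} takes values {(46, 796), (48, 789)} — violation
E=C47: row 2 → {D,G} = (53, 787) ✓
E=C57: row 5 → {D,G} = (54, 794) ✓
E=C31: rows 6, 9 → {D,G} = (55, 778), (55, 778) ✓
E=C23: row 7 → {D,G} = (49, 795) ✓
E=C90: row 8 → {D,G} = (46, 795) ✓
E=C52: row 10 → {D,G} = (51, 788) ✓
The only E value with inconsistent RHS is E=C77.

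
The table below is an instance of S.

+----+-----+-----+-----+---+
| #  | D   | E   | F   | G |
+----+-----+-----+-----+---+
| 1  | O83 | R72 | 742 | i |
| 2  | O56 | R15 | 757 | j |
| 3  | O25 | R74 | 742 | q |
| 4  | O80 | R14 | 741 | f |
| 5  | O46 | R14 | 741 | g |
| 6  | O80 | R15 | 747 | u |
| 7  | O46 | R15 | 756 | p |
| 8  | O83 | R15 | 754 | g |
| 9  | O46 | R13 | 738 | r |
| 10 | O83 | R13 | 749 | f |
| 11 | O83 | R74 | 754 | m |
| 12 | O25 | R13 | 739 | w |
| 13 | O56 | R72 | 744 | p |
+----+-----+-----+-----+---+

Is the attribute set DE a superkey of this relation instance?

All 13 rows have distinct DE values, so DE → (all attributes) holds and DE is a superkey.

Yes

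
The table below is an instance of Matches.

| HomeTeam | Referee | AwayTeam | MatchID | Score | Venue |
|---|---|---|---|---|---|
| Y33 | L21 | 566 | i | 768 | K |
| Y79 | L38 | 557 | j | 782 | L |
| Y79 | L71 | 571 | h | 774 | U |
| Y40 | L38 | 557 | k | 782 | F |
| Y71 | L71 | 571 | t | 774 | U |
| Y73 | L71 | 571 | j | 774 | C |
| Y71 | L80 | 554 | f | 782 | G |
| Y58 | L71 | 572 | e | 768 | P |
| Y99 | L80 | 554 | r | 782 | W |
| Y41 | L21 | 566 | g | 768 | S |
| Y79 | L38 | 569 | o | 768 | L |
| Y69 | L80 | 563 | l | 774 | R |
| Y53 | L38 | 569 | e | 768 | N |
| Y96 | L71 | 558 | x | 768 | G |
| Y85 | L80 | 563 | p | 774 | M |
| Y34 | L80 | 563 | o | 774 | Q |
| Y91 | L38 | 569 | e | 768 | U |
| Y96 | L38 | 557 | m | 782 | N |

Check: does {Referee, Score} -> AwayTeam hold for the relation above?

(Referee=L21, Score=768): 2 rows → AwayTeam = 566, 566 ✓
(Referee=L38, Score=782): 3 rows → AwayTeam = 557, 557, 557 ✓
(Referee=L71, Score=774): 3 rows → AwayTeam = 571, 571, 571 ✓
(Referee=L80, Score=782): 2 rows → AwayTeam = 554, 554 ✓
(Referee=L71, Score=768): 2 rows → AwayTeam takes values {572, 558} — violation
(Referee=L38, Score=768): 3 rows → AwayTeam = 569, 569, 569 ✓
(Referee=L80, Score=774): 3 rows → AwayTeam = 563, 563, 563 ✓
Two rows agree on {Referee, Score} but differ on AwayTeam, so {Referee, Score} -> AwayTeam does not hold.

No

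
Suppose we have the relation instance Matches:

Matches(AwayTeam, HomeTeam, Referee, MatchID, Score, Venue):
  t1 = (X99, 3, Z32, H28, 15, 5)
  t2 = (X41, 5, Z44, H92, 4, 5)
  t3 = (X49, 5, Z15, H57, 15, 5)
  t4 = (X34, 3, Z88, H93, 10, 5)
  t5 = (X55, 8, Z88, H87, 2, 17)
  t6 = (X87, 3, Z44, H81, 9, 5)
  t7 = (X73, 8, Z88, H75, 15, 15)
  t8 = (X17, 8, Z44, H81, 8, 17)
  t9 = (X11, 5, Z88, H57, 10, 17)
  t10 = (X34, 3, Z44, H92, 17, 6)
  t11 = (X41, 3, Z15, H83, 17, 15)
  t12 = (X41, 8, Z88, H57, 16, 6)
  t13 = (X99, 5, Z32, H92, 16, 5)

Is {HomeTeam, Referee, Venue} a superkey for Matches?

All 13 rows have distinct {HomeTeam, Referee, Venue} values, so {HomeTeam, Referee, Venue} → (all attributes) holds and {HomeTeam, Referee, Venue} is a superkey.

Yes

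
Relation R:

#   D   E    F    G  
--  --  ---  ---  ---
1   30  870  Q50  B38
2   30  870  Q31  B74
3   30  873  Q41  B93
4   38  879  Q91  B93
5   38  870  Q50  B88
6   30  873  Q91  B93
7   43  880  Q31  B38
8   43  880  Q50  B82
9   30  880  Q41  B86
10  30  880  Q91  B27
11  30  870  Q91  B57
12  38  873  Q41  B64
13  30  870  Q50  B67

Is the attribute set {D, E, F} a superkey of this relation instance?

No

Rows 1 and 13 have the same {D, E, F} value (D=30, E=870, F=Q50) but are distinct tuples, so {D, E, F} does not determine every attribute — not a superkey.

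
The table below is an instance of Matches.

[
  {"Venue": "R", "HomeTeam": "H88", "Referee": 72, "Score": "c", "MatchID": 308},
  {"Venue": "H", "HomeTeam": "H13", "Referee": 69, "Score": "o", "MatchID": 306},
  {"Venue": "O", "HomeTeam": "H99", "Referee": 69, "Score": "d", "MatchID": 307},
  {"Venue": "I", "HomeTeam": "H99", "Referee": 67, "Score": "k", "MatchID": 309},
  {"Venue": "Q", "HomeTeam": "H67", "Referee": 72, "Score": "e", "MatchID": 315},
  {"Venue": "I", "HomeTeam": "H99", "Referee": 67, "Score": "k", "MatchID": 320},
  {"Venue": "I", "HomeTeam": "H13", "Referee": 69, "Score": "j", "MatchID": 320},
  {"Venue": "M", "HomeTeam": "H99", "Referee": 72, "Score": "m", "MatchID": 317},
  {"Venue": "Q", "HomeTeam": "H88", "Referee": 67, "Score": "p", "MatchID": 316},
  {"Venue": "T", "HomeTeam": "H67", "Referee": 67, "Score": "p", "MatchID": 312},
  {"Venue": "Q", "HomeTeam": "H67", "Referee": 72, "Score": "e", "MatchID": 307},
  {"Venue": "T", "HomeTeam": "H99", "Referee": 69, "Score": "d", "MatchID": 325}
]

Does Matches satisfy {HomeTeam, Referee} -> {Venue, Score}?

(HomeTeam=H88, Referee=72): 1 row → {Venue,Score} = (R, c) ✓
(HomeTeam=H13, Referee=69): 2 rows → {Venue,Score} takes values {(H, o), (I, j)} — violation
(HomeTeam=H99, Referee=69): 2 rows → {Venue,Score} takes values {(O, d), (T, d)} — violation
(HomeTeam=H99, Referee=67): 2 rows → {Venue,Score} = (I, k), (I, k) ✓
(HomeTeam=H67, Referee=72): 2 rows → {Venue,Score} = (Q, e), (Q, e) ✓
(HomeTeam=H99, Referee=72): 1 row → {Venue,Score} = (M, m) ✓
(HomeTeam=H88, Referee=67): 1 row → {Venue,Score} = (Q, p) ✓
(HomeTeam=H67, Referee=67): 1 row → {Venue,Score} = (T, p) ✓
Two rows agree on {HomeTeam, Referee} but differ on {Venue, Score}, so {HomeTeam, Referee} -> {Venue, Score} does not hold.

No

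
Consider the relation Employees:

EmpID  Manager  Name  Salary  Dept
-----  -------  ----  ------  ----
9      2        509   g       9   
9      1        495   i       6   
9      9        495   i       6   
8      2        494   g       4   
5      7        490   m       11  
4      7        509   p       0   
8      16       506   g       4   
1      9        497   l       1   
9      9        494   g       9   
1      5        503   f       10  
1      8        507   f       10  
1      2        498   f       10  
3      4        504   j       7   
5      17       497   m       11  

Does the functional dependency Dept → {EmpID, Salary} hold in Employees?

Yes

Dept=9: 2 rows → {EmpID,Salary} = (9, g), (9, g) ✓
Dept=6: 2 rows → {EmpID,Salary} = (9, i), (9, i) ✓
Dept=4: 2 rows → {EmpID,Salary} = (8, g), (8, g) ✓
Dept=11: 2 rows → {EmpID,Salary} = (5, m), (5, m) ✓
Dept=0: 1 row → {EmpID,Salary} = (4, p) ✓
Dept=1: 1 row → {EmpID,Salary} = (1, l) ✓
Dept=10: 3 rows → {EmpID,Salary} = (1, f), (1, f), (1, f) ✓
Dept=7: 1 row → {EmpID,Salary} = (3, j) ✓
Every Dept value is associated with a single {EmpID, Salary} value, so Dept → {EmpID, Salary} holds.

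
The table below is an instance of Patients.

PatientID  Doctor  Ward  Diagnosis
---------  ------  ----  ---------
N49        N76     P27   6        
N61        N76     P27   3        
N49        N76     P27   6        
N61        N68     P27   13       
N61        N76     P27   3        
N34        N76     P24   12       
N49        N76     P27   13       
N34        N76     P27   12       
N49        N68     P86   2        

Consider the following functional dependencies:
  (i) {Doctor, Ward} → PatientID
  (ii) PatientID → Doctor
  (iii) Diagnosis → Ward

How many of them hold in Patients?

(i) {Doctor, Ward} → PatientID: (Doctor=N76, Ward=P27): 6 rows → PatientID takes values {N49, N61, N34} — violation — fails.
(ii) PatientID → Doctor: PatientID=N49: 4 rows → Doctor takes values {N76, N68} — violation; PatientID=N61: 3 rows → Doctor takes values {N76, N68} — violation — fails.
(iii) Diagnosis → Ward: Diagnosis=12: 2 rows → Ward takes values {P24, P27} — violation — fails.
None of the 3 dependencies hold.

0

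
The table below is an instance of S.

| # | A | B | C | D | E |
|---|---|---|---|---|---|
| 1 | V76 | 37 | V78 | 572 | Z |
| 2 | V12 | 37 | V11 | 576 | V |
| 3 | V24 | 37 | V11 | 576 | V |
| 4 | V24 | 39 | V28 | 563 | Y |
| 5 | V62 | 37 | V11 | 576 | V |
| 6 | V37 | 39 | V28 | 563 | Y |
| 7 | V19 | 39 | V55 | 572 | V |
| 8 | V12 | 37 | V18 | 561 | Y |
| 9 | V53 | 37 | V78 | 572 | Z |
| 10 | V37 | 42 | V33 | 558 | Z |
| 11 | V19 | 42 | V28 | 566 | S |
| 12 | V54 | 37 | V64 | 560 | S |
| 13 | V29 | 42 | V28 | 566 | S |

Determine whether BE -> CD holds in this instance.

(B=37, E=Z): rows 1, 9 → {C,D} = (V78, 572), (V78, 572) ✓
(B=37, E=V): rows 2, 3, 5 → {C,D} = (V11, 576), (V11, 576), (V11, 576) ✓
(B=39, E=Y): rows 4, 6 → {C,D} = (V28, 563), (V28, 563) ✓
(B=39, E=V): row 7 → {C,D} = (V55, 572) ✓
(B=37, E=Y): row 8 → {C,D} = (V18, 561) ✓
(B=42, E=Z): row 10 → {C,D} = (V33, 558) ✓
(B=42, E=S): rows 11, 13 → {C,D} = (V28, 566), (V28, 566) ✓
(B=37, E=S): row 12 → {C,D} = (V64, 560) ✓
Every BE value is associated with a single CD value, so BE -> CD holds.

Yes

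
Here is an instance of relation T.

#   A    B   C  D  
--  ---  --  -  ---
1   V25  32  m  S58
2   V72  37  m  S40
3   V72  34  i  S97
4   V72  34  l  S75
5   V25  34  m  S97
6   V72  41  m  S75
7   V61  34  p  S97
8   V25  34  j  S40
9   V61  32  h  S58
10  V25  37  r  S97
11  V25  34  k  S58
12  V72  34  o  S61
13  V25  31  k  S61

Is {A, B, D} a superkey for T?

Yes

All 13 rows have distinct {A, B, D} values, so {A, B, D} → (all attributes) holds and {A, B, D} is a superkey.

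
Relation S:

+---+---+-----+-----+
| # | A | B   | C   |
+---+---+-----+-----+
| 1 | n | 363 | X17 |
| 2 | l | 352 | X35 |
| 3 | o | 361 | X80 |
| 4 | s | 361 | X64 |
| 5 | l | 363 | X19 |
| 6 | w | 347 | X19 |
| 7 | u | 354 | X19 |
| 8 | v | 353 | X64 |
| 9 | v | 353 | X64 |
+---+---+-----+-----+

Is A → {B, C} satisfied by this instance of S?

No

A=n: row 1 → {B,C} = (363, X17) ✓
A=l: rows 2, 5 → {B,C} takes values {(352, X35), (363, X19)} — violation
A=o: row 3 → {B,C} = (361, X80) ✓
A=s: row 4 → {B,C} = (361, X64) ✓
A=w: row 6 → {B,C} = (347, X19) ✓
A=u: row 7 → {B,C} = (354, X19) ✓
A=v: rows 8, 9 → {B,C} = (353, X64), (353, X64) ✓
Two rows agree on A but differ on {B, C}, so A → {B, C} does not hold.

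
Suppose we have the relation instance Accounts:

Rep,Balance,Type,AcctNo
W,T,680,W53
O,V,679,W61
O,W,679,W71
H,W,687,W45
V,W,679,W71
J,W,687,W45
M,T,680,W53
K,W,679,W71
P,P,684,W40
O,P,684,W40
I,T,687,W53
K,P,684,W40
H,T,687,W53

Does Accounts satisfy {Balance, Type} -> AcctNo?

Yes

(Balance=T, Type=680): 2 rows → AcctNo = W53, W53 ✓
(Balance=V, Type=679): 1 row → AcctNo = W61 ✓
(Balance=W, Type=679): 3 rows → AcctNo = W71, W71, W71 ✓
(Balance=W, Type=687): 2 rows → AcctNo = W45, W45 ✓
(Balance=P, Type=684): 3 rows → AcctNo = W40, W40, W40 ✓
(Balance=T, Type=687): 2 rows → AcctNo = W53, W53 ✓
Every {Balance, Type} value is associated with a single AcctNo value, so {Balance, Type} -> AcctNo holds.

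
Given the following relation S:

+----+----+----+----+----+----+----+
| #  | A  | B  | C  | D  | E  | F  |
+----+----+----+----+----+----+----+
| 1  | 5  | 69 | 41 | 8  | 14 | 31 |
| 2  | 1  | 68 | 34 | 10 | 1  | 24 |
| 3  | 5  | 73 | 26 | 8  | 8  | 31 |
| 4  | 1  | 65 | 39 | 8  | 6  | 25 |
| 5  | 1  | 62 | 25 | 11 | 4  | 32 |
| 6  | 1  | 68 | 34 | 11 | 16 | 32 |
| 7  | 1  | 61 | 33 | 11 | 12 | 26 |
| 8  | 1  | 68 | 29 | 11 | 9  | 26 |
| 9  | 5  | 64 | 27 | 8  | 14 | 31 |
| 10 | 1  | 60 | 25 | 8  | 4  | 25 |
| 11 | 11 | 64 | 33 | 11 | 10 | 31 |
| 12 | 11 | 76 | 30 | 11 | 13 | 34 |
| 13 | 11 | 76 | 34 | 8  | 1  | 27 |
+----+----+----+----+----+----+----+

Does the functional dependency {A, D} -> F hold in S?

No

(A=5, D=8): rows 1, 3, 9 → F = 31, 31, 31 ✓
(A=1, D=10): row 2 → F = 24 ✓
(A=1, D=8): rows 4, 10 → F = 25, 25 ✓
(A=1, D=11): rows 5, 6, 7, 8 → F takes values {32, 26} — violation
(A=11, D=11): rows 11, 12 → F takes values {31, 34} — violation
(A=11, D=8): row 13 → F = 27 ✓
Two rows agree on {A, D} but differ on F, so {A, D} -> F does not hold.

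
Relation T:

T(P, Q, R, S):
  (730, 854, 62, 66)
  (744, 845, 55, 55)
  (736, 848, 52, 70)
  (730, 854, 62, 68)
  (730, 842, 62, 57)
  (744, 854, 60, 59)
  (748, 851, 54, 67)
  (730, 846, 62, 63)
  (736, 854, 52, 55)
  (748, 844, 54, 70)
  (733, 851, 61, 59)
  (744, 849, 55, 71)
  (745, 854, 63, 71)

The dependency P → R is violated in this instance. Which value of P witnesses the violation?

744

P=730: 4 rows → R = 62, 62, 62, 62 ✓
P=744: 3 rows → R takes values {55, 60} — violation
P=736: 2 rows → R = 52, 52 ✓
P=748: 2 rows → R = 54, 54 ✓
P=733: 1 row → R = 61 ✓
P=745: 1 row → R = 63 ✓
The only P value with inconsistent R is P=744.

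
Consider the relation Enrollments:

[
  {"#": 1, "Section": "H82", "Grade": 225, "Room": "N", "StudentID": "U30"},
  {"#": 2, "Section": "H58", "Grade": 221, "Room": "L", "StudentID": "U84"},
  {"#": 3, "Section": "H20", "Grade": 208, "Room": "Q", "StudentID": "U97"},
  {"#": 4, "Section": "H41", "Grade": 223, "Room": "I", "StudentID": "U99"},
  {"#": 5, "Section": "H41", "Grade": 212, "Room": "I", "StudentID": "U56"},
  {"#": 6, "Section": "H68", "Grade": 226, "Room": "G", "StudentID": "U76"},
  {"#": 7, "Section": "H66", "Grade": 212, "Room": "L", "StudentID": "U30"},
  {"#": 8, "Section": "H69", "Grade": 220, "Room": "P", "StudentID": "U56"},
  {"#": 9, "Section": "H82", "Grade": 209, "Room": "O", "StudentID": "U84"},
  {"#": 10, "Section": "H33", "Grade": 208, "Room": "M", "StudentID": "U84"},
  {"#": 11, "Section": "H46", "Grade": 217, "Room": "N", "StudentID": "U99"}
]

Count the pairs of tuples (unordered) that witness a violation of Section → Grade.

2

Section=H82: violating pairs (1,9) — 1 pair.
Section=H41: violating pairs (4,5) — 1 pair.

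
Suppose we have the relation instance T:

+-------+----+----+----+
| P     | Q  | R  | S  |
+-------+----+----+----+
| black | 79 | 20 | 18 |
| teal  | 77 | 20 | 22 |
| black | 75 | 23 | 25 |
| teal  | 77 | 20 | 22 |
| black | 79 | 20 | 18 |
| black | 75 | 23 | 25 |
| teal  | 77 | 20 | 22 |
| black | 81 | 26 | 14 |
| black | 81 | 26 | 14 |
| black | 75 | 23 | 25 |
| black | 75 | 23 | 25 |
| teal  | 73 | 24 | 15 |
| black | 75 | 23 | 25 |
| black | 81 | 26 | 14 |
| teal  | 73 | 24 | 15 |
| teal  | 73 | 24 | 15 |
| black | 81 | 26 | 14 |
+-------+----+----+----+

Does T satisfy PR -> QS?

Yes

(P=black, R=20): 2 rows → {Q,S} = (79, 18), (79, 18) ✓
(P=teal, R=20): 3 rows → {Q,S} = (77, 22), (77, 22), (77, 22) ✓
(P=black, R=23): 5 rows → {Q,S} = (75, 25), (75, 25), (75, 25), (75, 25), (75, 25) ✓
(P=black, R=26): 4 rows → {Q,S} = (81, 14), (81, 14), (81, 14), (81, 14) ✓
(P=teal, R=24): 3 rows → {Q,S} = (73, 15), (73, 15), (73, 15) ✓
Every PR value is associated with a single QS value, so PR -> QS holds.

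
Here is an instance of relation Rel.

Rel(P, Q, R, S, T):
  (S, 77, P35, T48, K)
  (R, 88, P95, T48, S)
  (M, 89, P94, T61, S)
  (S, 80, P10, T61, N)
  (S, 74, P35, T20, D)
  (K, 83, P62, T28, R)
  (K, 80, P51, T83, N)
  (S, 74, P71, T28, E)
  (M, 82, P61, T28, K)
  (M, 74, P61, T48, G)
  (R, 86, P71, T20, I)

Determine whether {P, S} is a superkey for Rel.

Yes

All 11 rows have distinct {P, S} values, so {P, S} → (all attributes) holds and {P, S} is a superkey.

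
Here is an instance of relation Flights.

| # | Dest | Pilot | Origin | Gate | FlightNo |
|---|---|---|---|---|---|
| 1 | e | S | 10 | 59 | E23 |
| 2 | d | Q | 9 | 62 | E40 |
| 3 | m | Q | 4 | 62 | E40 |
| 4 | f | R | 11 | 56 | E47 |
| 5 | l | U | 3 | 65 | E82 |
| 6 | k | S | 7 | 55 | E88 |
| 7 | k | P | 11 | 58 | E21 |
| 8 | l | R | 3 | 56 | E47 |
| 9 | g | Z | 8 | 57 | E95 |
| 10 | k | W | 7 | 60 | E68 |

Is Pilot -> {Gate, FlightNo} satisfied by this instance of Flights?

Pilot=S: rows 1, 6 → {Gate,FlightNo} takes values {(59, E23), (55, E88)} — violation
Pilot=Q: rows 2, 3 → {Gate,FlightNo} = (62, E40), (62, E40) ✓
Pilot=R: rows 4, 8 → {Gate,FlightNo} = (56, E47), (56, E47) ✓
Pilot=U: row 5 → {Gate,FlightNo} = (65, E82) ✓
Pilot=P: row 7 → {Gate,FlightNo} = (58, E21) ✓
Pilot=Z: row 9 → {Gate,FlightNo} = (57, E95) ✓
Pilot=W: row 10 → {Gate,FlightNo} = (60, E68) ✓
Two rows agree on Pilot but differ on {Gate, FlightNo}, so Pilot -> {Gate, FlightNo} does not hold.

No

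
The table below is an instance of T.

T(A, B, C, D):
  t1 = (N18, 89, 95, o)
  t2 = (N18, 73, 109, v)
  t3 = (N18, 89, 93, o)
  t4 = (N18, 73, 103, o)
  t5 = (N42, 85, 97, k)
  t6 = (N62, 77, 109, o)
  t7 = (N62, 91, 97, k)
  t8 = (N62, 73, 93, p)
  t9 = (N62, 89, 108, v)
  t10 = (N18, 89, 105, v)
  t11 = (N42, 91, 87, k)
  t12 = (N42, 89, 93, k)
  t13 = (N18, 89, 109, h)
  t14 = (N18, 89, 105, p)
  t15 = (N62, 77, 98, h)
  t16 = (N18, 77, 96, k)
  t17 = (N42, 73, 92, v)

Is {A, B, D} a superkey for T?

Rows 1 and 3 have the same {A, B, D} value (A=N18, B=89, D=o) but are distinct tuples, so {A, B, D} does not determine every attribute — not a superkey.

No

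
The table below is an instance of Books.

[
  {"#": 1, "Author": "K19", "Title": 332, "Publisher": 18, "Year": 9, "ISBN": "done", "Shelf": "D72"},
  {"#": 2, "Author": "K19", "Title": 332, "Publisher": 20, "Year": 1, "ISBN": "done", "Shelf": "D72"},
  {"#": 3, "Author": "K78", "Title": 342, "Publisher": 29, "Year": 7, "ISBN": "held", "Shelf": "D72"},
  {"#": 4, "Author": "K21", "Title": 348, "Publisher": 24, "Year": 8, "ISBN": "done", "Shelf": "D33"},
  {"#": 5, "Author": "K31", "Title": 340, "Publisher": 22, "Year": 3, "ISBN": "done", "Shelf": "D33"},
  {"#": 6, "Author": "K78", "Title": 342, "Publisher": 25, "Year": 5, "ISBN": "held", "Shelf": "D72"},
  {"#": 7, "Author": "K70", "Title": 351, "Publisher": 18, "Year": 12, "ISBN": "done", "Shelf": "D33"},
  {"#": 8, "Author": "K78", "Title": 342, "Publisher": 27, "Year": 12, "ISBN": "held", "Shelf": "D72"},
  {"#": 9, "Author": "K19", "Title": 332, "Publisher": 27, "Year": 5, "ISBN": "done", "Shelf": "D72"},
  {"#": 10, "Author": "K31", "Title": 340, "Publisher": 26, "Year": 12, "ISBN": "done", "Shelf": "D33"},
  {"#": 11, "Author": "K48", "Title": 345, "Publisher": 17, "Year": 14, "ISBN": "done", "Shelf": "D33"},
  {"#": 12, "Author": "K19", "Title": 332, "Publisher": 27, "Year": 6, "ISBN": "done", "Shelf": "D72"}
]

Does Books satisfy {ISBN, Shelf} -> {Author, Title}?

No

(ISBN=done, Shelf=D72): rows 1, 2, 9, 12 → {Author,Title} = (K19, 332), (K19, 332), (K19, 332), (K19, 332) ✓
(ISBN=held, Shelf=D72): rows 3, 6, 8 → {Author,Title} = (K78, 342), (K78, 342), (K78, 342) ✓
(ISBN=done, Shelf=D33): rows 4, 5, 7, 10, 11 → {Author,Title} takes values {(K21, 348), (K31, 340), (K70, 351), (K48, 345)} — violation
Two rows agree on {ISBN, Shelf} but differ on {Author, Title}, so {ISBN, Shelf} -> {Author, Title} does not hold.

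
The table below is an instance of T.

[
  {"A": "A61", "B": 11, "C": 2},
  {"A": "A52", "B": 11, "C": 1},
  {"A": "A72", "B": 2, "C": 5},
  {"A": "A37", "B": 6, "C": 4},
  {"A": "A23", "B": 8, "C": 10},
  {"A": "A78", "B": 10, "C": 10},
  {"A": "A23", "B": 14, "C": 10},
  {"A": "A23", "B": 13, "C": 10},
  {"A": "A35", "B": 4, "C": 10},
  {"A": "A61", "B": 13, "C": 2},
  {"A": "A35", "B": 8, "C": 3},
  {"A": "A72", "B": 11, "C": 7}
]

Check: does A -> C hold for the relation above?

No

A=A61: 2 rows → C = 2, 2 ✓
A=A52: 1 row → C = 1 ✓
A=A72: 2 rows → C takes values {5, 7} — violation
A=A37: 1 row → C = 4 ✓
A=A23: 3 rows → C = 10, 10, 10 ✓
A=A78: 1 row → C = 10 ✓
A=A35: 2 rows → C takes values {10, 3} — violation
Two rows agree on A but differ on C, so A -> C does not hold.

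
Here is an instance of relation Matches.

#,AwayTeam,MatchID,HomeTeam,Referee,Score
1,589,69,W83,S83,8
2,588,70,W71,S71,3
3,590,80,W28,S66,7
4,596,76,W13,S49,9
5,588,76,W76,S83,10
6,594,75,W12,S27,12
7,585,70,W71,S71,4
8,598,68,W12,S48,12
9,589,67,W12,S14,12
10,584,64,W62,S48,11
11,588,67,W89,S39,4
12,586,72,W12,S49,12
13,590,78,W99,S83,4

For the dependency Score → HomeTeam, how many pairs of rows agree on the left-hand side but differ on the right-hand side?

Score=12: all 4 rows agree on HomeTeam — 0 pairs.
Score=4: violating pairs (7,11), (7,13), (11,13) — 3 pairs.

3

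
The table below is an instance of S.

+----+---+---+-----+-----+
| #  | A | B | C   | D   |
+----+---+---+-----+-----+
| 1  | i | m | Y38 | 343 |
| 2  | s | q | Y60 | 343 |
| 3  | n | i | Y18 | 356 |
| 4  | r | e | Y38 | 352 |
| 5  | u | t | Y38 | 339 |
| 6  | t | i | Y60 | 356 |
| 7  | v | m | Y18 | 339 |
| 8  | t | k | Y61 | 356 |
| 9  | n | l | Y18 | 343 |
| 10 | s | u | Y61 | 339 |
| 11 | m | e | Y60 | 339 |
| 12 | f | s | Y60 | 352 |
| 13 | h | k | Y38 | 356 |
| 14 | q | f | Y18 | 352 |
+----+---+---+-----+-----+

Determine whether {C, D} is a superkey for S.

All 14 rows have distinct {C, D} values, so {C, D} → (all attributes) holds and {C, D} is a superkey.

Yes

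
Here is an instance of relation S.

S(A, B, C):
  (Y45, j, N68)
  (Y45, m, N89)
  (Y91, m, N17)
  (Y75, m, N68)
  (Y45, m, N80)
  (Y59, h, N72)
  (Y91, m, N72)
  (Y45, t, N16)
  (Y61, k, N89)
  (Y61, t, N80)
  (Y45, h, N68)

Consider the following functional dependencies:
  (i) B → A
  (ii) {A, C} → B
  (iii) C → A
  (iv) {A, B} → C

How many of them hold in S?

(i) B → A: B=m: 5 rows → A takes values {Y45, Y91, Y75} — violation; B=h: 2 rows → A takes values {Y59, Y45} — violation; B=t: 2 rows → A takes values {Y45, Y61} — violation — fails.
(ii) {A, C} → B: (A=Y45, C=N68): 2 rows → B takes values {j, h} — violation — fails.
(iii) C → A: C=N68: 3 rows → A takes values {Y45, Y75} — violation; C=N89: 2 rows → A takes values {Y45, Y61} — violation; C=N80: 2 rows → A takes values {Y45, Y61} — violation; C=N72: 2 rows → A takes values {Y59, Y91} — violation — fails.
(iv) {A, B} → C: (A=Y45, B=m): 2 rows → C takes values {N89, N80} — violation; (A=Y91, B=m): 2 rows → C takes values {N17, N72} — violation — fails.
None of the 4 dependencies hold.

0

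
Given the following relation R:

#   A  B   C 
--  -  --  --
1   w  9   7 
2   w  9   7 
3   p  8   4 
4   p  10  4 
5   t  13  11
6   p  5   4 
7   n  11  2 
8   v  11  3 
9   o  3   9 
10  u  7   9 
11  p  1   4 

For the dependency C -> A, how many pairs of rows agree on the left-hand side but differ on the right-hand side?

C=7: all 2 rows agree on A — 0 pairs.
C=4: all 4 rows agree on A — 0 pairs.
C=9: violating pairs (9,10) — 1 pair.

1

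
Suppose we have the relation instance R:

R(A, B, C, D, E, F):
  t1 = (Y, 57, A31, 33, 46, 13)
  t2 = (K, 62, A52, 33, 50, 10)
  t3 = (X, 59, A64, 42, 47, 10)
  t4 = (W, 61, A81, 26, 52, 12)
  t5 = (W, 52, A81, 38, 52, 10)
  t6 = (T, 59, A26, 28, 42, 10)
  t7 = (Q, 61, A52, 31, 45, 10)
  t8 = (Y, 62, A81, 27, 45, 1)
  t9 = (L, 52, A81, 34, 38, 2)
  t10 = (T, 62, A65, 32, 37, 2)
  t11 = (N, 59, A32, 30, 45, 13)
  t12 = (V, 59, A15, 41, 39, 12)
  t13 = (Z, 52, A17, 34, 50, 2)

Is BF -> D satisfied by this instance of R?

No

(B=57, F=13): row 1 → D = 33 ✓
(B=62, F=10): row 2 → D = 33 ✓
(B=59, F=10): rows 3, 6 → D takes values {42, 28} — violation
(B=61, F=12): row 4 → D = 26 ✓
(B=52, F=10): row 5 → D = 38 ✓
(B=61, F=10): row 7 → D = 31 ✓
(B=62, F=1): row 8 → D = 27 ✓
(B=52, F=2): rows 9, 13 → D = 34, 34 ✓
(B=62, F=2): row 10 → D = 32 ✓
(B=59, F=13): row 11 → D = 30 ✓
(B=59, F=12): row 12 → D = 41 ✓
Two rows agree on BF but differ on D, so BF -> D does not hold.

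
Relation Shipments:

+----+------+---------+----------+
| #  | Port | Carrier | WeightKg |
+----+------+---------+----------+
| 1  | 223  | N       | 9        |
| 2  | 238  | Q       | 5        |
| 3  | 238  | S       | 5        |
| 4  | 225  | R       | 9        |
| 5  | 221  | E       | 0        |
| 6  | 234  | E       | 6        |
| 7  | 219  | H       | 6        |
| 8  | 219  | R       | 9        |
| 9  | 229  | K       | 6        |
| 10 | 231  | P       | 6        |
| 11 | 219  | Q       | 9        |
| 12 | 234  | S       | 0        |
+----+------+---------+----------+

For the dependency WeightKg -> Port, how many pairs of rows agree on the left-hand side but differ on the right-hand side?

WeightKg=9: violating pairs (1,4), (1,8), (1,11), (4,8), (4,11) — 5 pairs.
WeightKg=5: all 2 rows agree on Port — 0 pairs.
WeightKg=0: violating pairs (5,12) — 1 pair.
WeightKg=6: violating pairs (6,7), (6,9), (6,10), (7,9), (7,10), (9,10) — 6 pairs.

12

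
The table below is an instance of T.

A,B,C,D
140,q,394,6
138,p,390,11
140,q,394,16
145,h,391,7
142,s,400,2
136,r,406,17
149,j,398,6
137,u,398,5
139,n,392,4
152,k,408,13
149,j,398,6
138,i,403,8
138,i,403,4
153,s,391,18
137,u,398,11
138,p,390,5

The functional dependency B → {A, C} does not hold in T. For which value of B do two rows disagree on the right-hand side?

B=q: 2 rows → {A,C} = (140, 394), (140, 394) ✓
B=p: 2 rows → {A,C} = (138, 390), (138, 390) ✓
B=h: 1 row → {A,C} = (145, 391) ✓
B=s: 2 rows → {A,C} takes values {(142, 400), (153, 391)} — violation
B=r: 1 row → {A,C} = (136, 406) ✓
B=j: 2 rows → {A,C} = (149, 398), (149, 398) ✓
B=u: 2 rows → {A,C} = (137, 398), (137, 398) ✓
B=n: 1 row → {A,C} = (139, 392) ✓
B=k: 1 row → {A,C} = (152, 408) ✓
B=i: 2 rows → {A,C} = (138, 403), (138, 403) ✓
The only B value with inconsistent RHS is B=s.

s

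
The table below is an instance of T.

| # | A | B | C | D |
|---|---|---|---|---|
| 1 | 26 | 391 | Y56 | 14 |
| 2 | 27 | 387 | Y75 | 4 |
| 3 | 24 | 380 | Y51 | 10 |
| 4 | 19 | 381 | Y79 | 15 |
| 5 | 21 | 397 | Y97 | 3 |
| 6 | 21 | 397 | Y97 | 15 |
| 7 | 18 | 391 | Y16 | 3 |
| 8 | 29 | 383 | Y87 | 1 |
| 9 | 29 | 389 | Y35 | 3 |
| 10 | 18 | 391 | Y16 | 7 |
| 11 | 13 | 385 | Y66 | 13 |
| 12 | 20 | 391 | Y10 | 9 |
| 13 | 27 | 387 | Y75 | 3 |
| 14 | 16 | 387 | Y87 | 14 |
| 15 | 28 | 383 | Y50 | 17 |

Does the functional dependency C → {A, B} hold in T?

C=Y56: row 1 → {A,B} = (26, 391) ✓
C=Y75: rows 2, 13 → {A,B} = (27, 387), (27, 387) ✓
C=Y51: row 3 → {A,B} = (24, 380) ✓
C=Y79: row 4 → {A,B} = (19, 381) ✓
C=Y97: rows 5, 6 → {A,B} = (21, 397), (21, 397) ✓
C=Y16: rows 7, 10 → {A,B} = (18, 391), (18, 391) ✓
C=Y87: rows 8, 14 → {A,B} takes values {(29, 383), (16, 387)} — violation
C=Y35: row 9 → {A,B} = (29, 389) ✓
C=Y66: row 11 → {A,B} = (13, 385) ✓
C=Y10: row 12 → {A,B} = (20, 391) ✓
C=Y50: row 15 → {A,B} = (28, 383) ✓
Two rows agree on C but differ on {A, B}, so C → {A, B} does not hold.

No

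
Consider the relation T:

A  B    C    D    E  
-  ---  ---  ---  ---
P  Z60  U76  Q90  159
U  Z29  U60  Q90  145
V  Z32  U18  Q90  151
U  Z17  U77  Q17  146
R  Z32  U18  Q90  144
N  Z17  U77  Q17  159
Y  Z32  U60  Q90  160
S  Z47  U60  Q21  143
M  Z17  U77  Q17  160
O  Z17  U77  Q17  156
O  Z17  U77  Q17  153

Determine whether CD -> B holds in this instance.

No

(C=U76, D=Q90): 1 row → B = Z60 ✓
(C=U60, D=Q90): 2 rows → B takes values {Z29, Z32} — violation
(C=U18, D=Q90): 2 rows → B = Z32, Z32 ✓
(C=U77, D=Q17): 5 rows → B = Z17, Z17, Z17, Z17, Z17 ✓
(C=U60, D=Q21): 1 row → B = Z47 ✓
Two rows agree on CD but differ on B, so CD -> B does not hold.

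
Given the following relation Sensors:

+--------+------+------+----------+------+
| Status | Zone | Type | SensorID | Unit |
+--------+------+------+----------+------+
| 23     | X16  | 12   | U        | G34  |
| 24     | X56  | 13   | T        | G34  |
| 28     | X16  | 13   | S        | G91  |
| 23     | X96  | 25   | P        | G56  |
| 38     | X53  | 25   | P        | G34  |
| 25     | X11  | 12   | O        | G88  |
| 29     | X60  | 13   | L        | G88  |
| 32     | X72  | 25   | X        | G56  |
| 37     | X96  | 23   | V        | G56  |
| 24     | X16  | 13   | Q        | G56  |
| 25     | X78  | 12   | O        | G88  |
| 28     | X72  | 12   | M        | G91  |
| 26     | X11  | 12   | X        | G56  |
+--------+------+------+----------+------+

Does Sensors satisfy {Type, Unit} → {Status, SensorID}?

No

(Type=12, Unit=G34): 1 row → {Status,SensorID} = (23, U) ✓
(Type=13, Unit=G34): 1 row → {Status,SensorID} = (24, T) ✓
(Type=13, Unit=G91): 1 row → {Status,SensorID} = (28, S) ✓
(Type=25, Unit=G56): 2 rows → {Status,SensorID} takes values {(23, P), (32, X)} — violation
(Type=25, Unit=G34): 1 row → {Status,SensorID} = (38, P) ✓
(Type=12, Unit=G88): 2 rows → {Status,SensorID} = (25, O), (25, O) ✓
(Type=13, Unit=G88): 1 row → {Status,SensorID} = (29, L) ✓
(Type=23, Unit=G56): 1 row → {Status,SensorID} = (37, V) ✓
(Type=13, Unit=G56): 1 row → {Status,SensorID} = (24, Q) ✓
(Type=12, Unit=G91): 1 row → {Status,SensorID} = (28, M) ✓
(Type=12, Unit=G56): 1 row → {Status,SensorID} = (26, X) ✓
Two rows agree on {Type, Unit} but differ on {Status, SensorID}, so {Type, Unit} → {Status, SensorID} does not hold.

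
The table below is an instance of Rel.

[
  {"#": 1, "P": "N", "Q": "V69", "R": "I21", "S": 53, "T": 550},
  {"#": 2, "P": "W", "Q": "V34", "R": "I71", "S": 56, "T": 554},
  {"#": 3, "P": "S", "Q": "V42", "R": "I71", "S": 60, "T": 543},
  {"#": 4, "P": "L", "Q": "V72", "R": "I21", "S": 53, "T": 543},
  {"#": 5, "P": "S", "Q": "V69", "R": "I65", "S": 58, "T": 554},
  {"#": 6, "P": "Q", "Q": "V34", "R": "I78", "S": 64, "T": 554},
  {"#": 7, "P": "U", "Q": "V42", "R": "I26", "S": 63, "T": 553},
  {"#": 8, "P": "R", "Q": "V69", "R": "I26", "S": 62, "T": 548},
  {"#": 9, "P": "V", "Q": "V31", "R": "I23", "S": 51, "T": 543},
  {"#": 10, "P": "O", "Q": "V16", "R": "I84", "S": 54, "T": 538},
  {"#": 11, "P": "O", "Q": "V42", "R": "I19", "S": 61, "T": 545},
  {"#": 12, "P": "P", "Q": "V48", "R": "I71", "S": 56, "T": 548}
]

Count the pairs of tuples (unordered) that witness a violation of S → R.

0

S=53: all 2 rows agree on R — 0 pairs.
S=56: all 2 rows agree on R — 0 pairs.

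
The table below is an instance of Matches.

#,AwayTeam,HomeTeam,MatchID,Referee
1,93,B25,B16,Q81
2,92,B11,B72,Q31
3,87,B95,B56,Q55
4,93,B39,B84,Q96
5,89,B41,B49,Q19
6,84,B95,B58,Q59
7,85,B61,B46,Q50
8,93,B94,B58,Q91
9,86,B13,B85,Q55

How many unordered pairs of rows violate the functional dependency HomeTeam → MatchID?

HomeTeam=B95: violating pairs (3,6) — 1 pair.

1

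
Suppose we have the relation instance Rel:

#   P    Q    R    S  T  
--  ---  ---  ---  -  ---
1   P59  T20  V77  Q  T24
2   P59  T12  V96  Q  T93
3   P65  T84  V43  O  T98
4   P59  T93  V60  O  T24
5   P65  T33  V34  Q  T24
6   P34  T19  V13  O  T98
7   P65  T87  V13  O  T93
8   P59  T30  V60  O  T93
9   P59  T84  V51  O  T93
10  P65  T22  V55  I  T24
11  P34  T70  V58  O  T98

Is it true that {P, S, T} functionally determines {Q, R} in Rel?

No

(P=P59, S=Q, T=T24): row 1 → {Q,R} = (T20, V77) ✓
(P=P59, S=Q, T=T93): row 2 → {Q,R} = (T12, V96) ✓
(P=P65, S=O, T=T98): row 3 → {Q,R} = (T84, V43) ✓
(P=P59, S=O, T=T24): row 4 → {Q,R} = (T93, V60) ✓
(P=P65, S=Q, T=T24): row 5 → {Q,R} = (T33, V34) ✓
(P=P34, S=O, T=T98): rows 6, 11 → {Q,R} takes values {(T19, V13), (T70, V58)} — violation
(P=P65, S=O, T=T93): row 7 → {Q,R} = (T87, V13) ✓
(P=P59, S=O, T=T93): rows 8, 9 → {Q,R} takes values {(T30, V60), (T84, V51)} — violation
(P=P65, S=I, T=T24): row 10 → {Q,R} = (T22, V55) ✓
Two rows agree on {P, S, T} but differ on {Q, R}, so {P, S, T} → {Q, R} does not hold.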